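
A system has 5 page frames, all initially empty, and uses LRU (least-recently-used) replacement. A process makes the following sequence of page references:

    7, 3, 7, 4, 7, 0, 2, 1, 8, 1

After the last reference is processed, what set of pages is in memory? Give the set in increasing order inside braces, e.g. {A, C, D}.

{0, 1, 2, 7, 8}

7 -> miss, frames [7]
3 -> miss, frames [7, 3]
7 -> hit
4 -> miss, frames [3, 7, 4]
7 -> hit
0 -> miss, frames [3, 4, 7, 0]
2 -> miss, frames [3, 4, 7, 0, 2]
1 -> miss, evict 3, frames [4, 7, 0, 2, 1]
8 -> miss, evict 4, frames [7, 0, 2, 1, 8]
1 -> hit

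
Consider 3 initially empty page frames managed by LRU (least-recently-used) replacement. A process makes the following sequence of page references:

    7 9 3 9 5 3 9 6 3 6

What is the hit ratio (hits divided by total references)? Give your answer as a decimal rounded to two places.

7 -> fault, frames {7}
9 -> fault, frames {7,9}
3 -> fault, frames {7,9,3}
9 -> hit
5 -> fault, evict 7, frames {3,9,5}
3 -> hit
9 -> hit
6 -> fault, evict 5, frames {3,9,6}
3 -> hit
6 -> hit
Hits: 5 of 10 references → 5/10 = 0.5000.

0.50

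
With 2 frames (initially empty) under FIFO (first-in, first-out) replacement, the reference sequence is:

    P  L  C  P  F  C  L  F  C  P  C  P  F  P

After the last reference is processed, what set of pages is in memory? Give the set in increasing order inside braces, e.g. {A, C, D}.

{F, P}

P -> miss, frames [P]
L -> miss, frames [P, L]
C -> miss, evict P, frames [L, C]
P -> miss, evict L, frames [C, P]
F -> miss, evict C, frames [P, F]
C -> miss, evict P, frames [F, C]
L -> miss, evict F, frames [C, L]
F -> miss, evict C, frames [L, F]
C -> miss, evict L, frames [F, C]
P -> miss, evict F, frames [C, P]
C -> hit
P -> hit
F -> miss, evict C, frames [P, F]
P -> hit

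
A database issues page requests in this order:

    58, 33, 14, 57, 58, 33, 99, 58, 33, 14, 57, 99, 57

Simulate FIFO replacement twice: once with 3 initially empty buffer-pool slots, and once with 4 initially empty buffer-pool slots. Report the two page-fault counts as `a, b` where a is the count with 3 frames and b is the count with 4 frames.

3 frames: F F F F F F F . . F F . . → 9 faults.
4 frames: F F F F . . F F F F F F . → 10 faults.
10 > 9: adding a frame increased faults — Belady's anomaly.

9, 10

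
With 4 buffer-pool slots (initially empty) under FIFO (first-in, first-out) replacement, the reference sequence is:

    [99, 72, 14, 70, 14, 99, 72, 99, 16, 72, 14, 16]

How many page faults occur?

99: miss, frames {99}
72: miss, frames {99,72}
14: miss, frames {99,72,14}
70: miss, frames {99,72,14,70}
14: hit
99: hit
72: hit
99: hit
16: miss, evict 99, frames {72,14,70,16}
72: hit
14: hit
16: hit
Page faults: 5.

5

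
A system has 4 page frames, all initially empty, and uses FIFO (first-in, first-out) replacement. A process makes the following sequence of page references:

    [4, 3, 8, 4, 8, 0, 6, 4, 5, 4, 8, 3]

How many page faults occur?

4 → fault, frames {4}
3 → fault, frames {4,3}
8 → fault, frames {4,3,8}
4 → hit
8 → hit
0 → fault, frames {4,3,8,0}
6 → fault, evict 4, frames {3,8,0,6}
4 → fault, evict 3, frames {8,0,6,4}
5 → fault, evict 8, frames {0,6,4,5}
4 → hit
8 → fault, evict 0, frames {6,4,5,8}
3 → fault, evict 6, frames {4,5,8,3}
Page faults: 9.

9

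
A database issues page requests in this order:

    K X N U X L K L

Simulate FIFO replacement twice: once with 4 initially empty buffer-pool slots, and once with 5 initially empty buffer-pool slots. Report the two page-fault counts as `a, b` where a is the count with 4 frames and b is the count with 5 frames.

6, 5

4 frames: F F F F . F F . → 6 faults.
5 frames: F F F F . F . . → 5 faults.
5 < 6: adding a frame reduced faults, as is typical.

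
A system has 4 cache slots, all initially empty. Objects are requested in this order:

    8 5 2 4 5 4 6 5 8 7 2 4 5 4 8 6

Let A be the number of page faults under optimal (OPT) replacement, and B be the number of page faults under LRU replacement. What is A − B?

Under OPT: F F F F . . F . . F . F . . . F → 8 faults.
Under LRU: F F F F . . F . F F F F F . F F → 12 faults.
A − B = 8 − 12 = -4.

-4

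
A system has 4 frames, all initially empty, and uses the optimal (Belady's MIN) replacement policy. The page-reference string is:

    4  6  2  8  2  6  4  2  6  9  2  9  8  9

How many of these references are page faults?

5

4 -> fault, frames {4}
6 -> fault, frames {4,6}
2 -> fault, frames {4,6,2}
8 -> fault, frames {4,6,2,8}
2 -> hit
6 -> hit
4 -> hit
2 -> hit
6 -> hit
9 -> fault, evict 6, frames {4,2,8,9}
2 -> hit
9 -> hit
8 -> hit
9 -> hit
Page faults: 5.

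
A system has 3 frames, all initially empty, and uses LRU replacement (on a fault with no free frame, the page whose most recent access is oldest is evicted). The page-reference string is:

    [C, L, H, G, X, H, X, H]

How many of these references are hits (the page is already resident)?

3

C -> miss, frames (C)
L -> miss, frames (C L)
H -> miss, frames (C L H)
G -> miss, evict C, frames (L H G)
X -> miss, evict L, frames (H G X)
H -> hit
X -> hit
H -> hit
Hits: 3.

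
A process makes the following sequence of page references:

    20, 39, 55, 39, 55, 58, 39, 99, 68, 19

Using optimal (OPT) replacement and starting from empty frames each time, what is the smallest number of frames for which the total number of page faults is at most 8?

f=1: 10 faults
f=2: 7 faults
f=3: 7 faults
f=4: 7 faults
f=5: 7 faults
f=6: 7 faults
f=7: 7 faults
Smallest f with faults ≤ 8 is 2.

2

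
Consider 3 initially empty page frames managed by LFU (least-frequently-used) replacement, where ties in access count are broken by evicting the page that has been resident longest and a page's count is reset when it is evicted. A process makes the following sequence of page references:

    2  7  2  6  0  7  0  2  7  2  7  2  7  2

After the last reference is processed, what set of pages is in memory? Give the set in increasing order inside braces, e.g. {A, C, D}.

2 → miss, frames [2]
7 → miss, frames [2, 7]
2 → hit
6 → miss, frames [2, 7, 6]
0 → miss, evict 7, frames [2, 6, 0]
7 → miss, evict 6, frames [2, 0, 7]
0 → hit
2 → hit
7 → hit
2 → hit
7 → hit
2 → hit
7 → hit
2 → hit

{0, 2, 7}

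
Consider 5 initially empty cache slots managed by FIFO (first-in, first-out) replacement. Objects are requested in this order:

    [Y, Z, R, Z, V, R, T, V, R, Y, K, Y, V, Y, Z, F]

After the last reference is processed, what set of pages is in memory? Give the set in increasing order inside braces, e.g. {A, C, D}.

{F, K, T, Y, Z}

Y -> miss, frames [Y]
Z -> miss, frames [Y, Z]
R -> miss, frames [Y, Z, R]
Z -> hit
V -> miss, frames [Y, Z, R, V]
R -> hit
T -> miss, frames [Y, Z, R, V, T]
V -> hit
R -> hit
Y -> hit
K -> miss, evict Y, frames [Z, R, V, T, K]
Y -> miss, evict Z, frames [R, V, T, K, Y]
V -> hit
Y -> hit
Z -> miss, evict R, frames [V, T, K, Y, Z]
F -> miss, evict V, frames [T, K, Y, Z, F]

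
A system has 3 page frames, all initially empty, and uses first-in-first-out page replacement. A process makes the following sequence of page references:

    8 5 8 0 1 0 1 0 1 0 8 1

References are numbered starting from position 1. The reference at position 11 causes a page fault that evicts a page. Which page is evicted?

pos 1: 8: fault, frames [8]
pos 2: 5: fault, frames [8, 5]
pos 3: 8: hit
pos 4: 0: fault, frames [8, 5, 0]
pos 5: 1: fault, evict 8, frames [5, 0, 1]
pos 6: 0: hit
pos 7: 1: hit
pos 8: 0: hit
pos 9: 1: hit
pos 10: 0: hit
pos 11: 8: fault, evict 5, frames [0, 1, 8]
At position 11, page 5 is evicted.

5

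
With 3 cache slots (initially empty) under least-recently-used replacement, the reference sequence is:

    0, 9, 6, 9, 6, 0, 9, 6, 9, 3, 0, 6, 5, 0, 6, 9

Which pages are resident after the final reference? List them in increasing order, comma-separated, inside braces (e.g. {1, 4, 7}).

0: miss, frames {0}
9: miss, frames {0,9}
6: miss, frames {0,9,6}
9: hit
6: hit
0: hit
9: hit
6: hit
9: hit
3: miss, evict 0, frames {6,9,3}
0: miss, evict 6, frames {9,3,0}
6: miss, evict 9, frames {3,0,6}
5: miss, evict 3, frames {0,6,5}
0: hit
6: hit
9: miss, evict 5, frames {0,6,9}

{0, 6, 9}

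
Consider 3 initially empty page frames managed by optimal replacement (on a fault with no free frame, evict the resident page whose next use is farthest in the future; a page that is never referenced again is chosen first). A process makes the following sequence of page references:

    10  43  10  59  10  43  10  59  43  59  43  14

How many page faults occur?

4

10 -> fault, frames {10}
43 -> fault, frames {10,43}
10 -> hit
59 -> fault, frames {10,43,59}
10 -> hit
43 -> hit
10 -> hit
59 -> hit
43 -> hit
59 -> hit
43 -> hit
14 -> fault, evict 59, frames {10,43,14}
Page faults: 4.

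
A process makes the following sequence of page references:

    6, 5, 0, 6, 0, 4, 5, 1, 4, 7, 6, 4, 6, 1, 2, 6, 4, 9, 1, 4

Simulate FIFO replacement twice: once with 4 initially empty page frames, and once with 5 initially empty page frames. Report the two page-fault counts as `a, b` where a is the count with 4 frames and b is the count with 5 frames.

11, 10

4 frames: F F F . . F . F . F F . . . F . F F F . → 11 faults.
5 frames: F F F . . F . F . F F . . . F . . F . F → 10 faults.
10 < 11: adding a frame reduced faults, as is typical.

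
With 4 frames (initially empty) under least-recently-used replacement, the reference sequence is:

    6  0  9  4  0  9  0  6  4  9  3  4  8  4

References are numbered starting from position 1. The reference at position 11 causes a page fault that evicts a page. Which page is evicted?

pos 1: 6 -> miss, frames {6}
pos 2: 0 -> miss, frames {6,0}
pos 3: 9 -> miss, frames {6,0,9}
pos 4: 4 -> miss, frames {6,0,9,4}
pos 5: 0 -> hit
pos 6: 9 -> hit
pos 7: 0 -> hit
pos 8: 6 -> hit
pos 9: 4 -> hit
pos 10: 9 -> hit
pos 11: 3 -> miss, evict 0, frames {6,4,9,3}
At position 11, page 0 is evicted.

0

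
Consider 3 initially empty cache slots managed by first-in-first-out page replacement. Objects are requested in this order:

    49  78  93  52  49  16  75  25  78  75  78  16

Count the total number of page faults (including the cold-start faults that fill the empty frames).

49: fault, frames [49]
78: fault, frames [49, 78]
93: fault, frames [49, 78, 93]
52: fault, evict 49, frames [78, 93, 52]
49: fault, evict 78, frames [93, 52, 49]
16: fault, evict 93, frames [52, 49, 16]
75: fault, evict 52, frames [49, 16, 75]
25: fault, evict 49, frames [16, 75, 25]
78: fault, evict 16, frames [75, 25, 78]
75: hit
78: hit
16: fault, evict 75, frames [25, 78, 16]
Page faults: 10.

10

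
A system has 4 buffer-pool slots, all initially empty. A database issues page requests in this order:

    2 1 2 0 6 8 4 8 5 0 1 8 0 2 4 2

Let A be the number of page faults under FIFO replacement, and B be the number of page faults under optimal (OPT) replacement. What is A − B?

Under FIFO: F F . F F F F . F F F F . F F . → 12 faults.
Under OPT: F F . F F F F . F . . . . F F . → 9 faults.
A − B = 12 − 9 = 3.

3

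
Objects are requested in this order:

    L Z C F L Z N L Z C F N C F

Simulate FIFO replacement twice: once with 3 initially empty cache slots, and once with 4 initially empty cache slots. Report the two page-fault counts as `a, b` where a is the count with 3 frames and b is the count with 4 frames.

3 frames: F F F F F F F . . F F . . . → 9 faults.
4 frames: F F F F . . F F F F F F . . → 10 faults.
10 > 9: adding a frame increased faults — Belady's anomaly.

9, 10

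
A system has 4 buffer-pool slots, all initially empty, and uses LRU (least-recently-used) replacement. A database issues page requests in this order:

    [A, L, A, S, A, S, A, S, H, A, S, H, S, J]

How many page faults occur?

5

A: miss, frames {A}
L: miss, frames {A,L}
A: hit
S: miss, frames {L,A,S}
A: hit
S: hit
A: hit
S: hit
H: miss, frames {L,A,S,H}
A: hit
S: hit
H: hit
S: hit
J: miss, evict L, frames {A,H,S,J}
Page faults: 5.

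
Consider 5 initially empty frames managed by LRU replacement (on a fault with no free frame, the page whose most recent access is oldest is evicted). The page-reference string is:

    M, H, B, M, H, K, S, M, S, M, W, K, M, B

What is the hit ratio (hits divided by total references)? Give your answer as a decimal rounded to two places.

0.50

M: fault, frames {M}
H: fault, frames {M,H}
B: fault, frames {M,H,B}
M: hit
H: hit
K: fault, frames {B,M,H,K}
S: fault, frames {B,M,H,K,S}
M: hit
S: hit
M: hit
W: fault, evict B, frames {H,K,S,M,W}
K: hit
M: hit
B: fault, evict H, frames {S,W,K,M,B}
Hits: 7 of 14 references → 7/14 = 0.5000.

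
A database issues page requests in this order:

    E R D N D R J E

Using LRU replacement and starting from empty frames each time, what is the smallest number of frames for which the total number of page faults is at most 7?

2

f=1: 8 faults
f=2: 7 faults
f=3: 6 faults
f=4: 6 faults
f=5: 5 faults
Smallest f with faults ≤ 7 is 2.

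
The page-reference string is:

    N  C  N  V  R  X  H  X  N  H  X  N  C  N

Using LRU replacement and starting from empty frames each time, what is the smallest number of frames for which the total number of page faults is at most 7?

f=1: 14 faults
f=2: 11 faults
f=3: 8 faults
f=4: 8 faults
f=5: 7 faults
f=6: 6 faults
Smallest f with faults ≤ 7 is 5.

5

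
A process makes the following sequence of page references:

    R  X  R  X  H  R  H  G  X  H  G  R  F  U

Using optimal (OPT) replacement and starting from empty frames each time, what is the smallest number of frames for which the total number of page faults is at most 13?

f=1: 14 faults
f=2: 9 faults
f=3: 7 faults
f=4: 6 faults
f=5: 6 faults
f=6: 6 faults
Smallest f with faults ≤ 13 is 2.

2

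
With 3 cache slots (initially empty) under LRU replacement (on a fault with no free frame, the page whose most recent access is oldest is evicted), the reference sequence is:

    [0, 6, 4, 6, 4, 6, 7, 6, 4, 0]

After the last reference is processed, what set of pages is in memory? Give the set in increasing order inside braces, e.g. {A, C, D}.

0 -> fault, frames [0]
6 -> fault, frames [0, 6]
4 -> fault, frames [0, 6, 4]
6 -> hit
4 -> hit
6 -> hit
7 -> fault, evict 0, frames [4, 6, 7]
6 -> hit
4 -> hit
0 -> fault, evict 7, frames [6, 4, 0]

{0, 4, 6}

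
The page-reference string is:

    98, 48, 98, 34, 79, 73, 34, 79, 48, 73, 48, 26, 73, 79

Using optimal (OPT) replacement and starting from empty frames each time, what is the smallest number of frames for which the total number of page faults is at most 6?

4

f=1: 14 faults
f=2: 9 faults
f=3: 7 faults
f=4: 6 faults
f=5: 6 faults
f=6: 6 faults
Smallest f with faults ≤ 6 is 4.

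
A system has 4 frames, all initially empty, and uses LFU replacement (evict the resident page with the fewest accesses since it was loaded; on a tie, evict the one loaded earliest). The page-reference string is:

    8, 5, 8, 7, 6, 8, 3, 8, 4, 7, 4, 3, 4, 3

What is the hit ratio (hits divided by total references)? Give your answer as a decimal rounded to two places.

8 -> fault, frames {8}
5 -> fault, frames {8,5}
8 -> hit
7 -> fault, frames {8,5,7}
6 -> fault, frames {8,5,7,6}
8 -> hit
3 -> fault, evict 5, frames {8,7,6,3}
8 -> hit
4 -> fault, evict 7, frames {8,6,3,4}
7 -> fault, evict 6, frames {8,3,4,7}
4 -> hit
3 -> hit
4 -> hit
3 -> hit
Hits: 7 of 14 references → 7/14 = 0.5000.

0.50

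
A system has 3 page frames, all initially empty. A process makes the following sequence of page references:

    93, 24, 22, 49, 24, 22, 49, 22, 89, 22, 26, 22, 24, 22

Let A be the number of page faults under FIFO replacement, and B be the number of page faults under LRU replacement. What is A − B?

Under FIFO: F F F F . . . . F . F F F . → 8 faults.
Under LRU: F F F F . . . . F . F . F . → 7 faults.
A − B = 8 − 7 = 1.

1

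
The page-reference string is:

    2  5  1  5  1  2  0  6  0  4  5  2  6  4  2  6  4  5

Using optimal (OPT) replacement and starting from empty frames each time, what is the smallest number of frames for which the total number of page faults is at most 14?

2

f=1: 18 faults
f=2: 12 faults
f=3: 8 faults
f=4: 6 faults
f=5: 6 faults
f=6: 6 faults
Smallest f with faults ≤ 14 is 2.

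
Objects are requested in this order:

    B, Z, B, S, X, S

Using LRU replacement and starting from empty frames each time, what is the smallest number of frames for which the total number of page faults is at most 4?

f=1: 6 faults
f=2: 4 faults
f=3: 4 faults
f=4: 4 faults
Smallest f with faults ≤ 4 is 2.

2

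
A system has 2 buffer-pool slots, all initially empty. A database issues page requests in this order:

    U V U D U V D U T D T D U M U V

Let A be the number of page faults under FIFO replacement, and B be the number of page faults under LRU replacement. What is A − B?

Under FIFO: F F . F F F F F F F . . F F . F → 12 faults.
Under LRU: F F . F . F F F F F . . F F . F → 11 faults.
A − B = 12 − 11 = 1.

1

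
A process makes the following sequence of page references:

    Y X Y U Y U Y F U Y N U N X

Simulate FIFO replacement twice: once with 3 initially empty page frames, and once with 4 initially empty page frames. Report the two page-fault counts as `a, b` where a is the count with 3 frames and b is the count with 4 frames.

8, 5

3 frames: F F . F . . . F . F F F . F → 8 faults.
4 frames: F F . F . . . F . . F . . . → 5 faults.
5 < 8: adding a frame reduced faults, as is typical.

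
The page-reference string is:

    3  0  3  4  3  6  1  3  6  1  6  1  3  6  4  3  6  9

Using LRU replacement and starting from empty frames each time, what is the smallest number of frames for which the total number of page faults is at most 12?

f=1: 18 faults
f=2: 14 faults
f=3: 7 faults
f=4: 6 faults
f=5: 6 faults
f=6: 6 faults
Smallest f with faults ≤ 12 is 3.

3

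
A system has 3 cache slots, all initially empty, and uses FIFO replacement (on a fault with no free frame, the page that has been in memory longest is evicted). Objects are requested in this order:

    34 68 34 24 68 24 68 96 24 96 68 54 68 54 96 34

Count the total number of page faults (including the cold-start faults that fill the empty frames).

7

34 → miss, frames [34]
68 → miss, frames [34, 68]
34 → hit
24 → miss, frames [34, 68, 24]
68 → hit
24 → hit
68 → hit
96 → miss, evict 34, frames [68, 24, 96]
24 → hit
96 → hit
68 → hit
54 → miss, evict 68, frames [24, 96, 54]
68 → miss, evict 24, frames [96, 54, 68]
54 → hit
96 → hit
34 → miss, evict 96, frames [54, 68, 34]
Page faults: 7.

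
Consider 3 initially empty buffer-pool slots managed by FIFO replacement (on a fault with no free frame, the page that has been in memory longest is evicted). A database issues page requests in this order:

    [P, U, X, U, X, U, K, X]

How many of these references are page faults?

4

P → miss, frames [P]
U → miss, frames [P, U]
X → miss, frames [P, U, X]
U → hit
X → hit
U → hit
K → miss, evict P, frames [U, X, K]
X → hit
Page faults: 4.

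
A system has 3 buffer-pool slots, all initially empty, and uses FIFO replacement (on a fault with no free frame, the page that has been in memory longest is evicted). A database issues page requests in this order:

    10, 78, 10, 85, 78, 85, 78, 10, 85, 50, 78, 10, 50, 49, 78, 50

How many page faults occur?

10 -> fault, frames [10]
78 -> fault, frames [10, 78]
10 -> hit
85 -> fault, frames [10, 78, 85]
78 -> hit
85 -> hit
78 -> hit
10 -> hit
85 -> hit
50 -> fault, evict 10, frames [78, 85, 50]
78 -> hit
10 -> fault, evict 78, frames [85, 50, 10]
50 -> hit
49 -> fault, evict 85, frames [50, 10, 49]
78 -> fault, evict 50, frames [10, 49, 78]
50 -> fault, evict 10, frames [49, 78, 50]
Page faults: 8.

8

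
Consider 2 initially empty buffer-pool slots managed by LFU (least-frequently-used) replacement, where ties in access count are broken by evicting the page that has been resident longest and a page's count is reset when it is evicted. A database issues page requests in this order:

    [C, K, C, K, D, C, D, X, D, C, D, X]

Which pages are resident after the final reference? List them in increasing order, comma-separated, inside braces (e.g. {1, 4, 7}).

C -> fault, frames {C}
K -> fault, frames {C,K}
C -> hit
K -> hit
D -> fault, evict C, frames {K,D}
C -> fault, evict D, frames {K,C}
D -> fault, evict C, frames {K,D}
X -> fault, evict D, frames {K,X}
D -> fault, evict X, frames {K,D}
C -> fault, evict D, frames {K,C}
D -> fault, evict C, frames {K,D}
X -> fault, evict D, frames {K,X}

{K, X}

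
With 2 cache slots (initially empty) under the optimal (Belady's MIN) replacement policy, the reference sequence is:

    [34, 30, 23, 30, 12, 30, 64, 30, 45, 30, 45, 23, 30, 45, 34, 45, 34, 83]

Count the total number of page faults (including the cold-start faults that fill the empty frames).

10

34 -> fault, frames [34]
30 -> fault, frames [34, 30]
23 -> fault, evict 34, frames [30, 23]
30 -> hit
12 -> fault, evict 23, frames [30, 12]
30 -> hit
64 -> fault, evict 12, frames [30, 64]
30 -> hit
45 -> fault, evict 64, frames [30, 45]
30 -> hit
45 -> hit
23 -> fault, evict 45, frames [30, 23]
30 -> hit
45 -> fault, evict 23, frames [30, 45]
34 -> fault, evict 30, frames [45, 34]
45 -> hit
34 -> hit
83 -> fault, evict 34, frames [45, 83]
Page faults: 10.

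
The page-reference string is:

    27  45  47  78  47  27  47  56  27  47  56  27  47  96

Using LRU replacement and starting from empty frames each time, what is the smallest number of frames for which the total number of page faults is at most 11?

3

f=1: 14 faults
f=2: 12 faults
f=3: 7 faults
f=4: 6 faults
f=5: 6 faults
f=6: 6 faults
Smallest f with faults ≤ 11 is 3.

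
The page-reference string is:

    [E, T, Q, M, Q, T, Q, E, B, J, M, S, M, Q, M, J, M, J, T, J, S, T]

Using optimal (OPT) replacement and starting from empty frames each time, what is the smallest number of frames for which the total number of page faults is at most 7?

5

f=1: 22 faults
f=2: 14 faults
f=3: 10 faults
f=4: 8 faults
f=5: 7 faults
f=6: 7 faults
f=7: 7 faults
Smallest f with faults ≤ 7 is 5.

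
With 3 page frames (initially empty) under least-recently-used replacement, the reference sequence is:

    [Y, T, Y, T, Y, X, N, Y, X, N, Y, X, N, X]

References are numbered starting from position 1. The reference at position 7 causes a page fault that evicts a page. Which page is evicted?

T

pos 1: Y → miss, frames (Y)
pos 2: T → miss, frames (Y T)
pos 3: Y → hit
pos 4: T → hit
pos 5: Y → hit
pos 6: X → miss, frames (T Y X)
pos 7: N → miss, evict T, frames (Y X N)
At position 7, page T is evicted.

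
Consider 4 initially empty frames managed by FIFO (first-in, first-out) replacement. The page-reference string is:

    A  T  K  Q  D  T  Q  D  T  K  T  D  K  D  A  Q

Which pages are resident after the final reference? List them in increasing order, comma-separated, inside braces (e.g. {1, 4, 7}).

{A, D, K, Q}

A: fault, frames (A)
T: fault, frames (A T)
K: fault, frames (A T K)
Q: fault, frames (A T K Q)
D: fault, evict A, frames (T K Q D)
T: hit
Q: hit
D: hit
T: hit
K: hit
T: hit
D: hit
K: hit
D: hit
A: fault, evict T, frames (K Q D A)
Q: hit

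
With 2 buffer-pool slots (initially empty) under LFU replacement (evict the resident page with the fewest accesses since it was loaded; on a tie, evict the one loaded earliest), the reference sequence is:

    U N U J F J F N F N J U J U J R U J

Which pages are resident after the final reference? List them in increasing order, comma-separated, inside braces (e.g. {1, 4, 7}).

U: fault, frames {U}
N: fault, frames {U,N}
U: hit
J: fault, evict N, frames {U,J}
F: fault, evict J, frames {U,F}
J: fault, evict F, frames {U,J}
F: fault, evict J, frames {U,F}
N: fault, evict F, frames {U,N}
F: fault, evict N, frames {U,F}
N: fault, evict F, frames {U,N}
J: fault, evict N, frames {U,J}
U: hit
J: hit
U: hit
J: hit
R: fault, evict J, frames {U,R}
U: hit
J: fault, evict R, frames {U,J}

{J, U}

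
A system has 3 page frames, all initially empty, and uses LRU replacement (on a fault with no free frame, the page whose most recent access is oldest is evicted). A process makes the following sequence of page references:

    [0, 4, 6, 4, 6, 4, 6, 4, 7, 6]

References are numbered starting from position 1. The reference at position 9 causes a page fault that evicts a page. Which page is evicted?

0

pos 1: 0 -> miss, frames (0)
pos 2: 4 -> miss, frames (0 4)
pos 3: 6 -> miss, frames (0 4 6)
pos 4: 4 -> hit
pos 5: 6 -> hit
pos 6: 4 -> hit
pos 7: 6 -> hit
pos 8: 4 -> hit
pos 9: 7 -> miss, evict 0, frames (6 4 7)
At position 9, page 0 is evicted.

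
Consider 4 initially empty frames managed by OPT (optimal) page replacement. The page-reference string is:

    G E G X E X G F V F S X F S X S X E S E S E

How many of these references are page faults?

G → miss, frames {G}
E → miss, frames {G,E}
G → hit
X → miss, frames {G,E,X}
E → hit
X → hit
G → hit
F → miss, frames {G,E,X,F}
V → miss, evict G, frames {E,X,F,V}
F → hit
S → miss, evict V, frames {E,X,F,S}
X → hit
F → hit
S → hit
X → hit
S → hit
X → hit
E → hit
S → hit
E → hit
S → hit
E → hit
Page faults: 6.

6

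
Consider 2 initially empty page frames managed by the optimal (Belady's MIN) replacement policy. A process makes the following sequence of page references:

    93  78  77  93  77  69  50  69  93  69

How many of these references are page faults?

6

93 → miss, frames {93}
78 → miss, frames {93,78}
77 → miss, evict 78, frames {93,77}
93 → hit
77 → hit
69 → miss, evict 77, frames {93,69}
50 → miss, evict 93, frames {69,50}
69 → hit
93 → miss, evict 50, frames {69,93}
69 → hit
Page faults: 6.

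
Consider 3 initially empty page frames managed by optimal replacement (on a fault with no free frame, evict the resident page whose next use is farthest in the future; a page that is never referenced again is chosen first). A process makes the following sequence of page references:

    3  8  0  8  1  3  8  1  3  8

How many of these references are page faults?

4

3 -> miss, frames [3]
8 -> miss, frames [3, 8]
0 -> miss, frames [3, 8, 0]
8 -> hit
1 -> miss, evict 0, frames [3, 8, 1]
3 -> hit
8 -> hit
1 -> hit
3 -> hit
8 -> hit
Page faults: 4.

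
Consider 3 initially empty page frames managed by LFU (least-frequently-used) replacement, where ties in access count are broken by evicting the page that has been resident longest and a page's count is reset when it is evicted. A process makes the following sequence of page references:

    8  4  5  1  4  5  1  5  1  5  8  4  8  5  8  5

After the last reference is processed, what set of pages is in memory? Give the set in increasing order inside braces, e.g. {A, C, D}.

{1, 5, 8}

8: fault, frames [8]
4: fault, frames [8, 4]
5: fault, frames [8, 4, 5]
1: fault, evict 8, frames [4, 5, 1]
4: hit
5: hit
1: hit
5: hit
1: hit
5: hit
8: fault, evict 4, frames [5, 1, 8]
4: fault, evict 8, frames [5, 1, 4]
8: fault, evict 4, frames [5, 1, 8]
5: hit
8: hit
5: hit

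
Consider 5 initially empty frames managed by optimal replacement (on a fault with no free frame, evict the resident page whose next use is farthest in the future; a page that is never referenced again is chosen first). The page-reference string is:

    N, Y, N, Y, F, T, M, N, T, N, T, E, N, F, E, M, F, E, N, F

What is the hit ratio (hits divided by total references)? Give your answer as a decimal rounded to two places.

N -> miss, frames (N)
Y -> miss, frames (N Y)
N -> hit
Y -> hit
F -> miss, frames (N Y F)
T -> miss, frames (N Y F T)
M -> miss, frames (N Y F T M)
N -> hit
T -> hit
N -> hit
T -> hit
E -> miss, evict T, frames (N Y F M E)
N -> hit
F -> hit
E -> hit
M -> hit
F -> hit
E -> hit
N -> hit
F -> hit
Hits: 14 of 20 references → 14/20 = 0.7000.

0.70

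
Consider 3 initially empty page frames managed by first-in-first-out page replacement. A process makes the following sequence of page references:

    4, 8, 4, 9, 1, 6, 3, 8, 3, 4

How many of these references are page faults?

4: fault, frames {4}
8: fault, frames {4,8}
4: hit
9: fault, frames {4,8,9}
1: fault, evict 4, frames {8,9,1}
6: fault, evict 8, frames {9,1,6}
3: fault, evict 9, frames {1,6,3}
8: fault, evict 1, frames {6,3,8}
3: hit
4: fault, evict 6, frames {3,8,4}
Page faults: 8.

8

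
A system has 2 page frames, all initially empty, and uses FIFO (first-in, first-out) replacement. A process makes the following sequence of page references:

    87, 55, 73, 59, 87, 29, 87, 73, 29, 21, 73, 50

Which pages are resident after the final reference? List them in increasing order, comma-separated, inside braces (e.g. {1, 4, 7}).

{21, 50}

87 -> fault, frames {87}
55 -> fault, frames {87,55}
73 -> fault, evict 87, frames {55,73}
59 -> fault, evict 55, frames {73,59}
87 -> fault, evict 73, frames {59,87}
29 -> fault, evict 59, frames {87,29}
87 -> hit
73 -> fault, evict 87, frames {29,73}
29 -> hit
21 -> fault, evict 29, frames {73,21}
73 -> hit
50 -> fault, evict 73, frames {21,50}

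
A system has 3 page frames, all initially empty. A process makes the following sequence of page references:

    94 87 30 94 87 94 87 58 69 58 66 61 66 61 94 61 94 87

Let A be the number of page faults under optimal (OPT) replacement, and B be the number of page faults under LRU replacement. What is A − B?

-1

Under OPT: F F F . . . . F F . F F . . . . . F → 8 faults.
Under LRU: F F F . . . . F F . F F . . F . . F → 9 faults.
A − B = 8 − 9 = -1.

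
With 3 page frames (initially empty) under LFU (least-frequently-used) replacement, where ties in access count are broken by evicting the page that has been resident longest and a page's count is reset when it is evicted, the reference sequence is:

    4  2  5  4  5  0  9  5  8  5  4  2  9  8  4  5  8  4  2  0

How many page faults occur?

4: fault, frames {4}
2: fault, frames {4,2}
5: fault, frames {4,2,5}
4: hit
5: hit
0: fault, evict 2, frames {4,5,0}
9: fault, evict 0, frames {4,5,9}
5: hit
8: fault, evict 9, frames {4,5,8}
5: hit
4: hit
2: fault, evict 8, frames {4,5,2}
9: fault, evict 2, frames {4,5,9}
8: fault, evict 9, frames {4,5,8}
4: hit
5: hit
8: hit
4: hit
2: fault, evict 8, frames {4,5,2}
0: fault, evict 2, frames {4,5,0}
Page faults: 11.

11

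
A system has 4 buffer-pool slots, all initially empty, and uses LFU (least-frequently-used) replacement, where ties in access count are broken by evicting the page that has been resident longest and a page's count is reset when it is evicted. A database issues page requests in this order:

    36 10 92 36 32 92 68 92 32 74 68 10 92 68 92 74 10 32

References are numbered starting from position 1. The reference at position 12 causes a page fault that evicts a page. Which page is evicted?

pos 1: 36 -> fault, frames [36]
pos 2: 10 -> fault, frames [36, 10]
pos 3: 92 -> fault, frames [36, 10, 92]
pos 4: 36 -> hit
pos 5: 32 -> fault, frames [36, 10, 92, 32]
pos 6: 92 -> hit
pos 7: 68 -> fault, evict 10, frames [36, 92, 32, 68]
pos 8: 92 -> hit
pos 9: 32 -> hit
pos 10: 74 -> fault, evict 68, frames [36, 92, 32, 74]
pos 11: 68 -> fault, evict 74, frames [36, 92, 32, 68]
pos 12: 10 -> fault, evict 68, frames [36, 92, 32, 10]
At position 12, page 68 is evicted.

68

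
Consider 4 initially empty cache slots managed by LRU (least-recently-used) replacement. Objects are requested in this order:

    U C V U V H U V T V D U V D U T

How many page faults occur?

6

U → miss, frames {U}
C → miss, frames {U,C}
V → miss, frames {U,C,V}
U → hit
V → hit
H → miss, frames {C,U,V,H}
U → hit
V → hit
T → miss, evict C, frames {H,U,V,T}
V → hit
D → miss, evict H, frames {U,T,V,D}
U → hit
V → hit
D → hit
U → hit
T → hit
Page faults: 6.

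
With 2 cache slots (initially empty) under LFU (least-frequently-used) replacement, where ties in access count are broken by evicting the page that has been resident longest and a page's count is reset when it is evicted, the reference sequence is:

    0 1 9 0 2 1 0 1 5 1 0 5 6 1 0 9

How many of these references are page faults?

0 → miss, frames {0}
1 → miss, frames {0,1}
9 → miss, evict 0, frames {1,9}
0 → miss, evict 1, frames {9,0}
2 → miss, evict 9, frames {0,2}
1 → miss, evict 0, frames {2,1}
0 → miss, evict 2, frames {1,0}
1 → hit
5 → miss, evict 0, frames {1,5}
1 → hit
0 → miss, evict 5, frames {1,0}
5 → miss, evict 0, frames {1,5}
6 → miss, evict 5, frames {1,6}
1 → hit
0 → miss, evict 6, frames {1,0}
9 → miss, evict 0, frames {1,9}
Page faults: 13.

13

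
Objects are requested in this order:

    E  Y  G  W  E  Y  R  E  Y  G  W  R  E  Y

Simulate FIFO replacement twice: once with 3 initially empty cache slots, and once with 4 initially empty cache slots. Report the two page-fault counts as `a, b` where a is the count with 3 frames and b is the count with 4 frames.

3 frames: F F F F F F F . . F F . F F → 11 faults.
4 frames: F F F F . . F F F F F F F F → 12 faults.
12 > 11: adding a frame increased faults — Belady's anomaly.

11, 12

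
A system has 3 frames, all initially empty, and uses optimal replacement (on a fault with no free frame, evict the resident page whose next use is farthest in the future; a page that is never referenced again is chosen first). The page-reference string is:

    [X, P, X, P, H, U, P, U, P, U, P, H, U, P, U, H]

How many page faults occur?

X → miss, frames [X]
P → miss, frames [X, P]
X → hit
P → hit
H → miss, frames [X, P, H]
U → miss, evict X, frames [P, H, U]
P → hit
U → hit
P → hit
U → hit
P → hit
H → hit
U → hit
P → hit
U → hit
H → hit
Page faults: 4.

4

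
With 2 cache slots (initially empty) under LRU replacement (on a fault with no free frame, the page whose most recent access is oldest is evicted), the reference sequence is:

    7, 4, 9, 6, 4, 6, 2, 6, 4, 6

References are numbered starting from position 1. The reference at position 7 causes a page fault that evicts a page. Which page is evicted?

4

pos 1: 7: fault, frames [7]
pos 2: 4: fault, frames [7, 4]
pos 3: 9: fault, evict 7, frames [4, 9]
pos 4: 6: fault, evict 4, frames [9, 6]
pos 5: 4: fault, evict 9, frames [6, 4]
pos 6: 6: hit
pos 7: 2: fault, evict 4, frames [6, 2]
At position 7, page 4 is evicted.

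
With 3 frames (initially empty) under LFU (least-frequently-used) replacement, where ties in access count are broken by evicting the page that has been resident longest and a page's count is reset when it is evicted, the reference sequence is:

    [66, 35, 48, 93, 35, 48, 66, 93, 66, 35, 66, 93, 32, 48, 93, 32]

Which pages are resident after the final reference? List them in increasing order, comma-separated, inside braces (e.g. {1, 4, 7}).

{32, 35, 66}

66 -> miss, frames (66)
35 -> miss, frames (66 35)
48 -> miss, frames (66 35 48)
93 -> miss, evict 66, frames (35 48 93)
35 -> hit
48 -> hit
66 -> miss, evict 93, frames (35 48 66)
93 -> miss, evict 66, frames (35 48 93)
66 -> miss, evict 93, frames (35 48 66)
35 -> hit
66 -> hit
93 -> miss, evict 48, frames (35 66 93)
32 -> miss, evict 93, frames (35 66 32)
48 -> miss, evict 32, frames (35 66 48)
93 -> miss, evict 48, frames (35 66 93)
32 -> miss, evict 93, frames (35 66 32)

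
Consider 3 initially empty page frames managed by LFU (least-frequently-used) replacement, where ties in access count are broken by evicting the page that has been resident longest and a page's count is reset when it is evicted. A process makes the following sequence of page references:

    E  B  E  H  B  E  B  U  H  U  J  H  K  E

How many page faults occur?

9

E -> fault, frames {E}
B -> fault, frames {E,B}
E -> hit
H -> fault, frames {E,B,H}
B -> hit
E -> hit
B -> hit
U -> fault, evict H, frames {E,B,U}
H -> fault, evict U, frames {E,B,H}
U -> fault, evict H, frames {E,B,U}
J -> fault, evict U, frames {E,B,J}
H -> fault, evict J, frames {E,B,H}
K -> fault, evict H, frames {E,B,K}
E -> hit
Page faults: 9.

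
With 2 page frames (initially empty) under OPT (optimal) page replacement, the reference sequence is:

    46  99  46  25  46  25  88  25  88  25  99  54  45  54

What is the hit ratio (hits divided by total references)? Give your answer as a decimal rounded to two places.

0.50

46 -> miss, frames {46}
99 -> miss, frames {46,99}
46 -> hit
25 -> miss, evict 99, frames {46,25}
46 -> hit
25 -> hit
88 -> miss, evict 46, frames {25,88}
25 -> hit
88 -> hit
25 -> hit
99 -> miss, evict 88, frames {25,99}
54 -> miss, evict 99, frames {25,54}
45 -> miss, evict 25, frames {54,45}
54 -> hit
Hits: 7 of 14 references → 7/14 = 0.5000.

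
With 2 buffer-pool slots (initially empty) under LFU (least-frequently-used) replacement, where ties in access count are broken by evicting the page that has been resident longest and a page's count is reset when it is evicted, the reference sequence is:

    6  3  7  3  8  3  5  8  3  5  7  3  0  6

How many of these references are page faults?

10

6 -> fault, frames (6)
3 -> fault, frames (6 3)
7 -> fault, evict 6, frames (3 7)
3 -> hit
8 -> fault, evict 7, frames (3 8)
3 -> hit
5 -> fault, evict 8, frames (3 5)
8 -> fault, evict 5, frames (3 8)
3 -> hit
5 -> fault, evict 8, frames (3 5)
7 -> fault, evict 5, frames (3 7)
3 -> hit
0 -> fault, evict 7, frames (3 0)
6 -> fault, evict 0, frames (3 6)
Page faults: 10.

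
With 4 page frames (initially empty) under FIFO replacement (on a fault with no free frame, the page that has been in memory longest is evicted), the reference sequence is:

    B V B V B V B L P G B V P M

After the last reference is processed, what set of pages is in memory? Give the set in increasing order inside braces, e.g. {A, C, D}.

B -> miss, frames [B]
V -> miss, frames [B, V]
B -> hit
V -> hit
B -> hit
V -> hit
B -> hit
L -> miss, frames [B, V, L]
P -> miss, frames [B, V, L, P]
G -> miss, evict B, frames [V, L, P, G]
B -> miss, evict V, frames [L, P, G, B]
V -> miss, evict L, frames [P, G, B, V]
P -> hit
M -> miss, evict P, frames [G, B, V, M]

{B, G, M, V}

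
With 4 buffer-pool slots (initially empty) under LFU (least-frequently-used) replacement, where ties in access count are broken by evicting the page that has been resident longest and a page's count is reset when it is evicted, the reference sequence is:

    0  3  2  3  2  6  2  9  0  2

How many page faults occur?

6

0: miss, frames (0)
3: miss, frames (0 3)
2: miss, frames (0 3 2)
3: hit
2: hit
6: miss, frames (0 3 2 6)
2: hit
9: miss, evict 0, frames (3 2 6 9)
0: miss, evict 6, frames (3 2 9 0)
2: hit
Page faults: 6.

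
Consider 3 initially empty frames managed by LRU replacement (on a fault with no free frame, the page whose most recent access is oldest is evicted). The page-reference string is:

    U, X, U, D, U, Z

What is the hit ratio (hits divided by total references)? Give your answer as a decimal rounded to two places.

U → fault, frames (U)
X → fault, frames (U X)
U → hit
D → fault, frames (X U D)
U → hit
Z → fault, evict X, frames (D U Z)
Hits: 2 of 6 references → 2/6 = 0.3333.

0.33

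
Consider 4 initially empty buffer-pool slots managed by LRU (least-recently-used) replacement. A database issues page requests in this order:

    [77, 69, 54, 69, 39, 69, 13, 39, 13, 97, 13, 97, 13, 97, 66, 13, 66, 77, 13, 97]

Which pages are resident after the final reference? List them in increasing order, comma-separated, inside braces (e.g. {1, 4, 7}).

77 → fault, frames {77}
69 → fault, frames {77,69}
54 → fault, frames {77,69,54}
69 → hit
39 → fault, frames {77,54,69,39}
69 → hit
13 → fault, evict 77, frames {54,39,69,13}
39 → hit
13 → hit
97 → fault, evict 54, frames {69,39,13,97}
13 → hit
97 → hit
13 → hit
97 → hit
66 → fault, evict 69, frames {39,13,97,66}
13 → hit
66 → hit
77 → fault, evict 39, frames {97,13,66,77}
13 → hit
97 → hit

{13, 66, 77, 97}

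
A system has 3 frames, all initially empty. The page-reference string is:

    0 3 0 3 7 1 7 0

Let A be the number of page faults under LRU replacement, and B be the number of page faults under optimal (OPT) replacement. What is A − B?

Under LRU: F F . . F F . F → 5 faults.
Under OPT: F F . . F F . . → 4 faults.
A − B = 5 − 4 = 1.

1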